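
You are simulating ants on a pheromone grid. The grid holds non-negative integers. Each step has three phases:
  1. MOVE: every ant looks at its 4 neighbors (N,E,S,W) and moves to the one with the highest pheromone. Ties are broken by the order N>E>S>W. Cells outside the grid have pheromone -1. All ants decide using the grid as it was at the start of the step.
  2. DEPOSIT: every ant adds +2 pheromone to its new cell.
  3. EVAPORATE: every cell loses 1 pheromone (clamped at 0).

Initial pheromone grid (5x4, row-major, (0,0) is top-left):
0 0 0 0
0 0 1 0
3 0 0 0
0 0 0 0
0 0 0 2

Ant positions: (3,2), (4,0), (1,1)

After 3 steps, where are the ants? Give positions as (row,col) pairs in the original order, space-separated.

Step 1: ant0:(3,2)->N->(2,2) | ant1:(4,0)->N->(3,0) | ant2:(1,1)->E->(1,2)
  grid max=2 at (1,2)
Step 2: ant0:(2,2)->N->(1,2) | ant1:(3,0)->N->(2,0) | ant2:(1,2)->S->(2,2)
  grid max=3 at (1,2)
Step 3: ant0:(1,2)->S->(2,2) | ant1:(2,0)->N->(1,0) | ant2:(2,2)->N->(1,2)
  grid max=4 at (1,2)

(2,2) (1,0) (1,2)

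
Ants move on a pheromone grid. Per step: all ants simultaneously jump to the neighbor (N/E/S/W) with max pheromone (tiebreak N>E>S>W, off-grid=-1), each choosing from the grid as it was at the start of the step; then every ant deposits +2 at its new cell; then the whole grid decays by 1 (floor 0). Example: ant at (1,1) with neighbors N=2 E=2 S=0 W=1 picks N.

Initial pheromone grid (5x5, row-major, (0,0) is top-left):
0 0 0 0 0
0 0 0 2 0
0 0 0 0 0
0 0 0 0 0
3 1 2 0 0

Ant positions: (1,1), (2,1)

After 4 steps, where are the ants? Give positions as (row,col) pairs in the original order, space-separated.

Step 1: ant0:(1,1)->N->(0,1) | ant1:(2,1)->N->(1,1)
  grid max=2 at (4,0)
Step 2: ant0:(0,1)->S->(1,1) | ant1:(1,1)->N->(0,1)
  grid max=2 at (0,1)
Step 3: ant0:(1,1)->N->(0,1) | ant1:(0,1)->S->(1,1)
  grid max=3 at (0,1)
Step 4: ant0:(0,1)->S->(1,1) | ant1:(1,1)->N->(0,1)
  grid max=4 at (0,1)

(1,1) (0,1)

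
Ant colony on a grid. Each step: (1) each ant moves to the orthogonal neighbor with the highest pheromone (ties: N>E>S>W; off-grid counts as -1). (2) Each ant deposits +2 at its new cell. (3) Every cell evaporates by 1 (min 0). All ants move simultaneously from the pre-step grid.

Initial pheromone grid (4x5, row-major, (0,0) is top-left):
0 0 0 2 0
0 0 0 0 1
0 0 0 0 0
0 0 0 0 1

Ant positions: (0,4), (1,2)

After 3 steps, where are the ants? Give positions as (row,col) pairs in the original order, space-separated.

Step 1: ant0:(0,4)->W->(0,3) | ant1:(1,2)->N->(0,2)
  grid max=3 at (0,3)
Step 2: ant0:(0,3)->W->(0,2) | ant1:(0,2)->E->(0,3)
  grid max=4 at (0,3)
Step 3: ant0:(0,2)->E->(0,3) | ant1:(0,3)->W->(0,2)
  grid max=5 at (0,3)

(0,3) (0,2)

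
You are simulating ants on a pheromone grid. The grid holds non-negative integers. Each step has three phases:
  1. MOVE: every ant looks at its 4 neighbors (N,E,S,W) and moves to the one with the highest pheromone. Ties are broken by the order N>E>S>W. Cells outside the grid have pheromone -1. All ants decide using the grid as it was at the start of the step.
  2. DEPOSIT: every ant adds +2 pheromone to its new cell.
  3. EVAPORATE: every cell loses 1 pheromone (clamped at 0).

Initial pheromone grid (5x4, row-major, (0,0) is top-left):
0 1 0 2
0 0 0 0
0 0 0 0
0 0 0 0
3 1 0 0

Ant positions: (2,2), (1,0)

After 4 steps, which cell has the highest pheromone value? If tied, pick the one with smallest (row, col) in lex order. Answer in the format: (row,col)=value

Step 1: ant0:(2,2)->N->(1,2) | ant1:(1,0)->N->(0,0)
  grid max=2 at (4,0)
Step 2: ant0:(1,2)->N->(0,2) | ant1:(0,0)->E->(0,1)
  grid max=1 at (0,1)
Step 3: ant0:(0,2)->W->(0,1) | ant1:(0,1)->E->(0,2)
  grid max=2 at (0,1)
Step 4: ant0:(0,1)->E->(0,2) | ant1:(0,2)->W->(0,1)
  grid max=3 at (0,1)
Final grid:
  0 3 3 0
  0 0 0 0
  0 0 0 0
  0 0 0 0
  0 0 0 0
Max pheromone 3 at (0,1)

Answer: (0,1)=3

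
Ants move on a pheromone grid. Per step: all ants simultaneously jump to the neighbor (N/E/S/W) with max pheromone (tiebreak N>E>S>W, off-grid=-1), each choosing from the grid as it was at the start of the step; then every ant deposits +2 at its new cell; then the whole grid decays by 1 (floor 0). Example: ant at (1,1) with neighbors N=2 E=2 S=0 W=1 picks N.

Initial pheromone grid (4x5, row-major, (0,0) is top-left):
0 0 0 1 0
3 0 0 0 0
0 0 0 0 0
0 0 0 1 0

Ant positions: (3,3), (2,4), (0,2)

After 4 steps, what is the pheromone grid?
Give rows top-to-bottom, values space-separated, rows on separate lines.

After step 1: ants at (2,3),(1,4),(0,3)
  0 0 0 2 0
  2 0 0 0 1
  0 0 0 1 0
  0 0 0 0 0
After step 2: ants at (1,3),(0,4),(0,4)
  0 0 0 1 3
  1 0 0 1 0
  0 0 0 0 0
  0 0 0 0 0
After step 3: ants at (0,3),(0,3),(0,3)
  0 0 0 6 2
  0 0 0 0 0
  0 0 0 0 0
  0 0 0 0 0
After step 4: ants at (0,4),(0,4),(0,4)
  0 0 0 5 7
  0 0 0 0 0
  0 0 0 0 0
  0 0 0 0 0

0 0 0 5 7
0 0 0 0 0
0 0 0 0 0
0 0 0 0 0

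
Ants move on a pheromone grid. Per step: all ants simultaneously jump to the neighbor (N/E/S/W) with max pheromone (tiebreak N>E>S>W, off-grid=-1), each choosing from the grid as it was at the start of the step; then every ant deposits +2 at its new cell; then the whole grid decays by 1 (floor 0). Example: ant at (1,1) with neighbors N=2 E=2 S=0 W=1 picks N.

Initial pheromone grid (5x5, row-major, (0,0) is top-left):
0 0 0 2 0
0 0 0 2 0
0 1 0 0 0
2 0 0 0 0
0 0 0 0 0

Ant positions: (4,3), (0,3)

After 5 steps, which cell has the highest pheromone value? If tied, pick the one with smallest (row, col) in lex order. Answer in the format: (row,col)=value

Step 1: ant0:(4,3)->N->(3,3) | ant1:(0,3)->S->(1,3)
  grid max=3 at (1,3)
Step 2: ant0:(3,3)->N->(2,3) | ant1:(1,3)->N->(0,3)
  grid max=2 at (0,3)
Step 3: ant0:(2,3)->N->(1,3) | ant1:(0,3)->S->(1,3)
  grid max=5 at (1,3)
Step 4: ant0:(1,3)->N->(0,3) | ant1:(1,3)->N->(0,3)
  grid max=4 at (0,3)
Step 5: ant0:(0,3)->S->(1,3) | ant1:(0,3)->S->(1,3)
  grid max=7 at (1,3)
Final grid:
  0 0 0 3 0
  0 0 0 7 0
  0 0 0 0 0
  0 0 0 0 0
  0 0 0 0 0
Max pheromone 7 at (1,3)

Answer: (1,3)=7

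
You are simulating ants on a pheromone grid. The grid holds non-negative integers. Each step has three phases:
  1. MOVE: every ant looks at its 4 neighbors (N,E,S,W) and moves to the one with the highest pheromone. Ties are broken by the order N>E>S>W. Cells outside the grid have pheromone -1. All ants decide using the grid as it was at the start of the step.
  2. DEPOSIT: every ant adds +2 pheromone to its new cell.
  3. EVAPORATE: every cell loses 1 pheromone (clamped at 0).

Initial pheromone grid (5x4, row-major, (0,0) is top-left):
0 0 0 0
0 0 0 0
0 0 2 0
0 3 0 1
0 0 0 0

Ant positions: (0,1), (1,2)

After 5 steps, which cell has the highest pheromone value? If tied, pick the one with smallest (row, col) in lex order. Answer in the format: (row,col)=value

Answer: (2,2)=3

Derivation:
Step 1: ant0:(0,1)->E->(0,2) | ant1:(1,2)->S->(2,2)
  grid max=3 at (2,2)
Step 2: ant0:(0,2)->E->(0,3) | ant1:(2,2)->N->(1,2)
  grid max=2 at (2,2)
Step 3: ant0:(0,3)->S->(1,3) | ant1:(1,2)->S->(2,2)
  grid max=3 at (2,2)
Step 4: ant0:(1,3)->N->(0,3) | ant1:(2,2)->N->(1,2)
  grid max=2 at (2,2)
Step 5: ant0:(0,3)->S->(1,3) | ant1:(1,2)->S->(2,2)
  grid max=3 at (2,2)
Final grid:
  0 0 0 0
  0 0 0 1
  0 0 3 0
  0 0 0 0
  0 0 0 0
Max pheromone 3 at (2,2)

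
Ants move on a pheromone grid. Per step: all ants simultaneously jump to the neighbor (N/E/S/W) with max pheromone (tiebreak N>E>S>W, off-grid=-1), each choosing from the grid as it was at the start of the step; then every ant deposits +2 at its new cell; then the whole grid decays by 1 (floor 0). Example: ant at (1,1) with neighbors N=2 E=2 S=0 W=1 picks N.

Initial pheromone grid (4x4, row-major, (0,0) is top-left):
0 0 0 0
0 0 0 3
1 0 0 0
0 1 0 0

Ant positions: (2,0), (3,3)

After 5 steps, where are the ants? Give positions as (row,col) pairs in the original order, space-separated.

Step 1: ant0:(2,0)->N->(1,0) | ant1:(3,3)->N->(2,3)
  grid max=2 at (1,3)
Step 2: ant0:(1,0)->N->(0,0) | ant1:(2,3)->N->(1,3)
  grid max=3 at (1,3)
Step 3: ant0:(0,0)->E->(0,1) | ant1:(1,3)->N->(0,3)
  grid max=2 at (1,3)
Step 4: ant0:(0,1)->E->(0,2) | ant1:(0,3)->S->(1,3)
  grid max=3 at (1,3)
Step 5: ant0:(0,2)->E->(0,3) | ant1:(1,3)->N->(0,3)
  grid max=3 at (0,3)

(0,3) (0,3)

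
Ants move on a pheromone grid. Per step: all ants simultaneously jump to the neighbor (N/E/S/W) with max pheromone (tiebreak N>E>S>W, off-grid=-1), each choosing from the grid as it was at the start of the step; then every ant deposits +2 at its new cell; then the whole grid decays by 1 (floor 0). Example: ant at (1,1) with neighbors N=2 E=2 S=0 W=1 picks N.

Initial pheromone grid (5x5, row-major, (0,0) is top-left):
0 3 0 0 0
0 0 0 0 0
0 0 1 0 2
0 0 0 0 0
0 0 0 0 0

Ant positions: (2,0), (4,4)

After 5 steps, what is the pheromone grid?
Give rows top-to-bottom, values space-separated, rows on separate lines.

After step 1: ants at (1,0),(3,4)
  0 2 0 0 0
  1 0 0 0 0
  0 0 0 0 1
  0 0 0 0 1
  0 0 0 0 0
After step 2: ants at (0,0),(2,4)
  1 1 0 0 0
  0 0 0 0 0
  0 0 0 0 2
  0 0 0 0 0
  0 0 0 0 0
After step 3: ants at (0,1),(1,4)
  0 2 0 0 0
  0 0 0 0 1
  0 0 0 0 1
  0 0 0 0 0
  0 0 0 0 0
After step 4: ants at (0,2),(2,4)
  0 1 1 0 0
  0 0 0 0 0
  0 0 0 0 2
  0 0 0 0 0
  0 0 0 0 0
After step 5: ants at (0,1),(1,4)
  0 2 0 0 0
  0 0 0 0 1
  0 0 0 0 1
  0 0 0 0 0
  0 0 0 0 0

0 2 0 0 0
0 0 0 0 1
0 0 0 0 1
0 0 0 0 0
0 0 0 0 0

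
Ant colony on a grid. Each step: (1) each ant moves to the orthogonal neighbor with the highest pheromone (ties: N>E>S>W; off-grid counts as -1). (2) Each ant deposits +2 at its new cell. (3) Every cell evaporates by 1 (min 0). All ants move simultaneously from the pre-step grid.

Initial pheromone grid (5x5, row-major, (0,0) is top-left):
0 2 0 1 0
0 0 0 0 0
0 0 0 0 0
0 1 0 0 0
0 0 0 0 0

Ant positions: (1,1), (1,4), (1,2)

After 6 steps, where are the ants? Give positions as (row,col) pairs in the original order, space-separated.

Step 1: ant0:(1,1)->N->(0,1) | ant1:(1,4)->N->(0,4) | ant2:(1,2)->N->(0,2)
  grid max=3 at (0,1)
Step 2: ant0:(0,1)->E->(0,2) | ant1:(0,4)->S->(1,4) | ant2:(0,2)->W->(0,1)
  grid max=4 at (0,1)
Step 3: ant0:(0,2)->W->(0,1) | ant1:(1,4)->N->(0,4) | ant2:(0,1)->E->(0,2)
  grid max=5 at (0,1)
Step 4: ant0:(0,1)->E->(0,2) | ant1:(0,4)->S->(1,4) | ant2:(0,2)->W->(0,1)
  grid max=6 at (0,1)
Step 5: ant0:(0,2)->W->(0,1) | ant1:(1,4)->N->(0,4) | ant2:(0,1)->E->(0,2)
  grid max=7 at (0,1)
Step 6: ant0:(0,1)->E->(0,2) | ant1:(0,4)->S->(1,4) | ant2:(0,2)->W->(0,1)
  grid max=8 at (0,1)

(0,2) (1,4) (0,1)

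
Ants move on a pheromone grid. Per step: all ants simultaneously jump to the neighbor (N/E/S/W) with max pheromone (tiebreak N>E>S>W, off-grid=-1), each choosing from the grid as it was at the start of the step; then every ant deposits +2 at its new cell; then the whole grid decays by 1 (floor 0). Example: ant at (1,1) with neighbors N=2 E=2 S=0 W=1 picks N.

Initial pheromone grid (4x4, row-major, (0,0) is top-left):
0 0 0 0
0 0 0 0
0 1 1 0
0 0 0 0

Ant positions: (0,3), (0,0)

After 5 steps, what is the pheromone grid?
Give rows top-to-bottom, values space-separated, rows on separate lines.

After step 1: ants at (1,3),(0,1)
  0 1 0 0
  0 0 0 1
  0 0 0 0
  0 0 0 0
After step 2: ants at (0,3),(0,2)
  0 0 1 1
  0 0 0 0
  0 0 0 0
  0 0 0 0
After step 3: ants at (0,2),(0,3)
  0 0 2 2
  0 0 0 0
  0 0 0 0
  0 0 0 0
After step 4: ants at (0,3),(0,2)
  0 0 3 3
  0 0 0 0
  0 0 0 0
  0 0 0 0
After step 5: ants at (0,2),(0,3)
  0 0 4 4
  0 0 0 0
  0 0 0 0
  0 0 0 0

0 0 4 4
0 0 0 0
0 0 0 0
0 0 0 0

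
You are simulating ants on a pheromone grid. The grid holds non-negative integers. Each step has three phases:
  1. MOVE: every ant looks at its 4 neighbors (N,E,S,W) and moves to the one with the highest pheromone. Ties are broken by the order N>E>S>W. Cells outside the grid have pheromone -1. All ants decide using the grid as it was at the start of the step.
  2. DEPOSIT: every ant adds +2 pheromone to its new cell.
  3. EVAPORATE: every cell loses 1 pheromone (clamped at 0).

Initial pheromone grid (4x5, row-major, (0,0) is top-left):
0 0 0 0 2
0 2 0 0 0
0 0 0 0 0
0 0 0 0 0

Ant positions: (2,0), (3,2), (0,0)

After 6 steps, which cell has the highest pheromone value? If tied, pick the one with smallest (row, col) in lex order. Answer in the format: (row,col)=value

Answer: (1,1)=12

Derivation:
Step 1: ant0:(2,0)->N->(1,0) | ant1:(3,2)->N->(2,2) | ant2:(0,0)->E->(0,1)
  grid max=1 at (0,1)
Step 2: ant0:(1,0)->E->(1,1) | ant1:(2,2)->N->(1,2) | ant2:(0,1)->S->(1,1)
  grid max=4 at (1,1)
Step 3: ant0:(1,1)->E->(1,2) | ant1:(1,2)->W->(1,1) | ant2:(1,1)->E->(1,2)
  grid max=5 at (1,1)
Step 4: ant0:(1,2)->W->(1,1) | ant1:(1,1)->E->(1,2) | ant2:(1,2)->W->(1,1)
  grid max=8 at (1,1)
Step 5: ant0:(1,1)->E->(1,2) | ant1:(1,2)->W->(1,1) | ant2:(1,1)->E->(1,2)
  grid max=9 at (1,1)
Step 6: ant0:(1,2)->W->(1,1) | ant1:(1,1)->E->(1,2) | ant2:(1,2)->W->(1,1)
  grid max=12 at (1,1)
Final grid:
  0 0 0 0 0
  0 12 9 0 0
  0 0 0 0 0
  0 0 0 0 0
Max pheromone 12 at (1,1)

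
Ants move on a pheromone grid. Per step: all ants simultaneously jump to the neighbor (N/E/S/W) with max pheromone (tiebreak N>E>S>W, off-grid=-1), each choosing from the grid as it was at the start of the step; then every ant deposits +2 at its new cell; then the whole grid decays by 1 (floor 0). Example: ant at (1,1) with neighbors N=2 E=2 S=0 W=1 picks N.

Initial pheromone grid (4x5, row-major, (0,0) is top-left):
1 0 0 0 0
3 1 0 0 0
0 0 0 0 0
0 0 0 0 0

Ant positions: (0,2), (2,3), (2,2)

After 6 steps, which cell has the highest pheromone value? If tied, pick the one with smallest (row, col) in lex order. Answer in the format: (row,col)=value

Step 1: ant0:(0,2)->E->(0,3) | ant1:(2,3)->N->(1,3) | ant2:(2,2)->N->(1,2)
  grid max=2 at (1,0)
Step 2: ant0:(0,3)->S->(1,3) | ant1:(1,3)->N->(0,3) | ant2:(1,2)->E->(1,3)
  grid max=4 at (1,3)
Step 3: ant0:(1,3)->N->(0,3) | ant1:(0,3)->S->(1,3) | ant2:(1,3)->N->(0,3)
  grid max=5 at (0,3)
Step 4: ant0:(0,3)->S->(1,3) | ant1:(1,3)->N->(0,3) | ant2:(0,3)->S->(1,3)
  grid max=8 at (1,3)
Step 5: ant0:(1,3)->N->(0,3) | ant1:(0,3)->S->(1,3) | ant2:(1,3)->N->(0,3)
  grid max=9 at (0,3)
Step 6: ant0:(0,3)->S->(1,3) | ant1:(1,3)->N->(0,3) | ant2:(0,3)->S->(1,3)
  grid max=12 at (1,3)
Final grid:
  0 0 0 10 0
  0 0 0 12 0
  0 0 0 0 0
  0 0 0 0 0
Max pheromone 12 at (1,3)

Answer: (1,3)=12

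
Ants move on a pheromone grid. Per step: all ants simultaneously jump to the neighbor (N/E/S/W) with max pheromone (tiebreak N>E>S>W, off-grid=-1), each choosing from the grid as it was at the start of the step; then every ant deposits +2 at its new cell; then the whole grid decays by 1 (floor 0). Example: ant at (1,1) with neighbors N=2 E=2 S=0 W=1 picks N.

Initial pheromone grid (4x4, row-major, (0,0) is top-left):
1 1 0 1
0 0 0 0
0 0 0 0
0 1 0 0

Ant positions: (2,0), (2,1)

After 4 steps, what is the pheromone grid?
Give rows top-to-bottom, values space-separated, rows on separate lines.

After step 1: ants at (1,0),(3,1)
  0 0 0 0
  1 0 0 0
  0 0 0 0
  0 2 0 0
After step 2: ants at (0,0),(2,1)
  1 0 0 0
  0 0 0 0
  0 1 0 0
  0 1 0 0
After step 3: ants at (0,1),(3,1)
  0 1 0 0
  0 0 0 0
  0 0 0 0
  0 2 0 0
After step 4: ants at (0,2),(2,1)
  0 0 1 0
  0 0 0 0
  0 1 0 0
  0 1 0 0

0 0 1 0
0 0 0 0
0 1 0 0
0 1 0 0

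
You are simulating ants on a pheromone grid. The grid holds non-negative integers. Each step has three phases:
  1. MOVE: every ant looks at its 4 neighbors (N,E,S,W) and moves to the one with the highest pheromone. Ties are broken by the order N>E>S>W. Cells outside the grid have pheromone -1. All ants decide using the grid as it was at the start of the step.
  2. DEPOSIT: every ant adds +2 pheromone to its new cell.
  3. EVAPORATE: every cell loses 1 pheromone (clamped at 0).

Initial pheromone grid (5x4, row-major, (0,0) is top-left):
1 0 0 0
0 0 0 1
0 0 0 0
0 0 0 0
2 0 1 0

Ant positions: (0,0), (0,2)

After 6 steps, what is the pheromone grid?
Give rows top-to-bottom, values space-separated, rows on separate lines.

After step 1: ants at (0,1),(0,3)
  0 1 0 1
  0 0 0 0
  0 0 0 0
  0 0 0 0
  1 0 0 0
After step 2: ants at (0,2),(1,3)
  0 0 1 0
  0 0 0 1
  0 0 0 0
  0 0 0 0
  0 0 0 0
After step 3: ants at (0,3),(0,3)
  0 0 0 3
  0 0 0 0
  0 0 0 0
  0 0 0 0
  0 0 0 0
After step 4: ants at (1,3),(1,3)
  0 0 0 2
  0 0 0 3
  0 0 0 0
  0 0 0 0
  0 0 0 0
After step 5: ants at (0,3),(0,3)
  0 0 0 5
  0 0 0 2
  0 0 0 0
  0 0 0 0
  0 0 0 0
After step 6: ants at (1,3),(1,3)
  0 0 0 4
  0 0 0 5
  0 0 0 0
  0 0 0 0
  0 0 0 0

0 0 0 4
0 0 0 5
0 0 0 0
0 0 0 0
0 0 0 0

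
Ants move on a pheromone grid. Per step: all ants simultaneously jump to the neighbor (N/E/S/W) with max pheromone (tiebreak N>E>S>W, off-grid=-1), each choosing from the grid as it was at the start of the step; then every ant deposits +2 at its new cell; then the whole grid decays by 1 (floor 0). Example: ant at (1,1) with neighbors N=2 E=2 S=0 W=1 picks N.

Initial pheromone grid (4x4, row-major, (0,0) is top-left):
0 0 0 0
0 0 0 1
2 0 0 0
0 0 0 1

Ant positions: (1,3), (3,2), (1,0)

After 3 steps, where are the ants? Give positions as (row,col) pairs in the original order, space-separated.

Step 1: ant0:(1,3)->N->(0,3) | ant1:(3,2)->E->(3,3) | ant2:(1,0)->S->(2,0)
  grid max=3 at (2,0)
Step 2: ant0:(0,3)->S->(1,3) | ant1:(3,3)->N->(2,3) | ant2:(2,0)->N->(1,0)
  grid max=2 at (2,0)
Step 3: ant0:(1,3)->S->(2,3) | ant1:(2,3)->N->(1,3) | ant2:(1,0)->S->(2,0)
  grid max=3 at (2,0)

(2,3) (1,3) (2,0)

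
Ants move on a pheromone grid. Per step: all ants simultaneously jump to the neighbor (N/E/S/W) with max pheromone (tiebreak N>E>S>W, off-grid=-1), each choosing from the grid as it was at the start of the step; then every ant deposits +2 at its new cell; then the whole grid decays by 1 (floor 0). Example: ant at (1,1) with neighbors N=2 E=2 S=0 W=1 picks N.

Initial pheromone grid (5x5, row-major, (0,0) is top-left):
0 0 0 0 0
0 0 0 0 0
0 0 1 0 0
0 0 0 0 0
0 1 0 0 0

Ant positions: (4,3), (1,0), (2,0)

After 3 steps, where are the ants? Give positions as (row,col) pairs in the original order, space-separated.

Step 1: ant0:(4,3)->N->(3,3) | ant1:(1,0)->N->(0,0) | ant2:(2,0)->N->(1,0)
  grid max=1 at (0,0)
Step 2: ant0:(3,3)->N->(2,3) | ant1:(0,0)->S->(1,0) | ant2:(1,0)->N->(0,0)
  grid max=2 at (0,0)
Step 3: ant0:(2,3)->N->(1,3) | ant1:(1,0)->N->(0,0) | ant2:(0,0)->S->(1,0)
  grid max=3 at (0,0)

(1,3) (0,0) (1,0)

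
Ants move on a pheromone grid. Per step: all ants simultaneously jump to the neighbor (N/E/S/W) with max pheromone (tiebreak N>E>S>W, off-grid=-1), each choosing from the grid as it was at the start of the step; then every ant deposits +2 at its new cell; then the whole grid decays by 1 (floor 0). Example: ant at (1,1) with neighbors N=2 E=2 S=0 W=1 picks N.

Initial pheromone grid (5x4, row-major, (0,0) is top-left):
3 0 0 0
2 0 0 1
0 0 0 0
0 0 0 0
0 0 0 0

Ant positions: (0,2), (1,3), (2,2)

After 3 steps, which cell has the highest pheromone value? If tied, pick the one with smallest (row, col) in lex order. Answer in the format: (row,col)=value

Step 1: ant0:(0,2)->E->(0,3) | ant1:(1,3)->N->(0,3) | ant2:(2,2)->N->(1,2)
  grid max=3 at (0,3)
Step 2: ant0:(0,3)->S->(1,3) | ant1:(0,3)->S->(1,3) | ant2:(1,2)->N->(0,2)
  grid max=3 at (1,3)
Step 3: ant0:(1,3)->N->(0,3) | ant1:(1,3)->N->(0,3) | ant2:(0,2)->E->(0,3)
  grid max=7 at (0,3)
Final grid:
  0 0 0 7
  0 0 0 2
  0 0 0 0
  0 0 0 0
  0 0 0 0
Max pheromone 7 at (0,3)

Answer: (0,3)=7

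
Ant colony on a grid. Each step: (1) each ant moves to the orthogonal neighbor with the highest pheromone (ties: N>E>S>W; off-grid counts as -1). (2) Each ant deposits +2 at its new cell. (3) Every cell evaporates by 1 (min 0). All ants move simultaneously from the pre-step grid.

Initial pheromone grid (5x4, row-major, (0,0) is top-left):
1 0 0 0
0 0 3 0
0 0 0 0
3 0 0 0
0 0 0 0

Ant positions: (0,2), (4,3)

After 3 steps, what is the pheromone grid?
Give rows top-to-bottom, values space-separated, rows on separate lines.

After step 1: ants at (1,2),(3,3)
  0 0 0 0
  0 0 4 0
  0 0 0 0
  2 0 0 1
  0 0 0 0
After step 2: ants at (0,2),(2,3)
  0 0 1 0
  0 0 3 0
  0 0 0 1
  1 0 0 0
  0 0 0 0
After step 3: ants at (1,2),(1,3)
  0 0 0 0
  0 0 4 1
  0 0 0 0
  0 0 0 0
  0 0 0 0

0 0 0 0
0 0 4 1
0 0 0 0
0 0 0 0
0 0 0 0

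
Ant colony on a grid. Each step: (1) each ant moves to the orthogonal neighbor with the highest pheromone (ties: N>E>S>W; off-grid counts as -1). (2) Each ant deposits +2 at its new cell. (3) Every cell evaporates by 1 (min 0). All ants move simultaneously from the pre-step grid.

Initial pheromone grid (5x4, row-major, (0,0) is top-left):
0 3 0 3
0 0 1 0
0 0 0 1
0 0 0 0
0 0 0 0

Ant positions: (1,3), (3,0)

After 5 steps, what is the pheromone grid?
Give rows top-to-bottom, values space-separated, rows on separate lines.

After step 1: ants at (0,3),(2,0)
  0 2 0 4
  0 0 0 0
  1 0 0 0
  0 0 0 0
  0 0 0 0
After step 2: ants at (1,3),(1,0)
  0 1 0 3
  1 0 0 1
  0 0 0 0
  0 0 0 0
  0 0 0 0
After step 3: ants at (0,3),(0,0)
  1 0 0 4
  0 0 0 0
  0 0 0 0
  0 0 0 0
  0 0 0 0
After step 4: ants at (1,3),(0,1)
  0 1 0 3
  0 0 0 1
  0 0 0 0
  0 0 0 0
  0 0 0 0
After step 5: ants at (0,3),(0,2)
  0 0 1 4
  0 0 0 0
  0 0 0 0
  0 0 0 0
  0 0 0 0

0 0 1 4
0 0 0 0
0 0 0 0
0 0 0 0
0 0 0 0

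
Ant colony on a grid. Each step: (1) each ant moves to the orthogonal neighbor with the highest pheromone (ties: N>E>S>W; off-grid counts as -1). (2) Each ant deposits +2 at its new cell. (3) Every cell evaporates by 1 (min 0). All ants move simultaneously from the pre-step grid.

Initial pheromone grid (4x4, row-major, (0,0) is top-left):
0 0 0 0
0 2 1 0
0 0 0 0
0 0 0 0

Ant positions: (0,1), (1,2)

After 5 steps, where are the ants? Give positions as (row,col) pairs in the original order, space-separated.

Step 1: ant0:(0,1)->S->(1,1) | ant1:(1,2)->W->(1,1)
  grid max=5 at (1,1)
Step 2: ant0:(1,1)->N->(0,1) | ant1:(1,1)->N->(0,1)
  grid max=4 at (1,1)
Step 3: ant0:(0,1)->S->(1,1) | ant1:(0,1)->S->(1,1)
  grid max=7 at (1,1)
Step 4: ant0:(1,1)->N->(0,1) | ant1:(1,1)->N->(0,1)
  grid max=6 at (1,1)
Step 5: ant0:(0,1)->S->(1,1) | ant1:(0,1)->S->(1,1)
  grid max=9 at (1,1)

(1,1) (1,1)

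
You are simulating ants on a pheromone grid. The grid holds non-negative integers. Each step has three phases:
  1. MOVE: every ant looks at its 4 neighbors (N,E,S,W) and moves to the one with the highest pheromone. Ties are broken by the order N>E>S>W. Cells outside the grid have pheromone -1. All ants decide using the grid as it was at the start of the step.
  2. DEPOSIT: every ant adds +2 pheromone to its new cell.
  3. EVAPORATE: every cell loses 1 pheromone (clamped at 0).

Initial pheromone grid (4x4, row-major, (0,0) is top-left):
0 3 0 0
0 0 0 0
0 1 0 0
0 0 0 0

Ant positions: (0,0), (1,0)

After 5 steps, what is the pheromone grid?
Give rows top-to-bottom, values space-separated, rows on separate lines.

After step 1: ants at (0,1),(0,0)
  1 4 0 0
  0 0 0 0
  0 0 0 0
  0 0 0 0
After step 2: ants at (0,0),(0,1)
  2 5 0 0
  0 0 0 0
  0 0 0 0
  0 0 0 0
After step 3: ants at (0,1),(0,0)
  3 6 0 0
  0 0 0 0
  0 0 0 0
  0 0 0 0
After step 4: ants at (0,0),(0,1)
  4 7 0 0
  0 0 0 0
  0 0 0 0
  0 0 0 0
After step 5: ants at (0,1),(0,0)
  5 8 0 0
  0 0 0 0
  0 0 0 0
  0 0 0 0

5 8 0 0
0 0 0 0
0 0 0 0
0 0 0 0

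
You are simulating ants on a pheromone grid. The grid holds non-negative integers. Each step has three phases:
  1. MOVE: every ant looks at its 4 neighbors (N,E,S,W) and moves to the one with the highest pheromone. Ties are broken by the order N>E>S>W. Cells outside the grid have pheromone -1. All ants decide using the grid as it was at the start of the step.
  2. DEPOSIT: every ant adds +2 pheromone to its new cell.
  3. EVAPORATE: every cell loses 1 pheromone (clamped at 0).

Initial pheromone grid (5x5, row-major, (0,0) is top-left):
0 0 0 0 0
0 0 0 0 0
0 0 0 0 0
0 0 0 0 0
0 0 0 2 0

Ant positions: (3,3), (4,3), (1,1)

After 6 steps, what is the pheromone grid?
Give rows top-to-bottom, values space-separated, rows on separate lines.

After step 1: ants at (4,3),(3,3),(0,1)
  0 1 0 0 0
  0 0 0 0 0
  0 0 0 0 0
  0 0 0 1 0
  0 0 0 3 0
After step 2: ants at (3,3),(4,3),(0,2)
  0 0 1 0 0
  0 0 0 0 0
  0 0 0 0 0
  0 0 0 2 0
  0 0 0 4 0
After step 3: ants at (4,3),(3,3),(0,3)
  0 0 0 1 0
  0 0 0 0 0
  0 0 0 0 0
  0 0 0 3 0
  0 0 0 5 0
After step 4: ants at (3,3),(4,3),(0,4)
  0 0 0 0 1
  0 0 0 0 0
  0 0 0 0 0
  0 0 0 4 0
  0 0 0 6 0
After step 5: ants at (4,3),(3,3),(1,4)
  0 0 0 0 0
  0 0 0 0 1
  0 0 0 0 0
  0 0 0 5 0
  0 0 0 7 0
After step 6: ants at (3,3),(4,3),(0,4)
  0 0 0 0 1
  0 0 0 0 0
  0 0 0 0 0
  0 0 0 6 0
  0 0 0 8 0

0 0 0 0 1
0 0 0 0 0
0 0 0 0 0
0 0 0 6 0
0 0 0 8 0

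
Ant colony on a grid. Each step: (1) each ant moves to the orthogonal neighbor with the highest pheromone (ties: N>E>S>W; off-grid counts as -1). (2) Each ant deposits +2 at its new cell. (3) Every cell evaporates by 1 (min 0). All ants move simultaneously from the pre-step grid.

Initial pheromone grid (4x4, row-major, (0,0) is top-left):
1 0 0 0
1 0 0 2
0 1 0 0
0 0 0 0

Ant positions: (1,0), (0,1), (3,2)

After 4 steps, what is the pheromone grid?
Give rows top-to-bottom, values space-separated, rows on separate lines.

After step 1: ants at (0,0),(0,0),(2,2)
  4 0 0 0
  0 0 0 1
  0 0 1 0
  0 0 0 0
After step 2: ants at (0,1),(0,1),(1,2)
  3 3 0 0
  0 0 1 0
  0 0 0 0
  0 0 0 0
After step 3: ants at (0,0),(0,0),(0,2)
  6 2 1 0
  0 0 0 0
  0 0 0 0
  0 0 0 0
After step 4: ants at (0,1),(0,1),(0,1)
  5 7 0 0
  0 0 0 0
  0 0 0 0
  0 0 0 0

5 7 0 0
0 0 0 0
0 0 0 0
0 0 0 0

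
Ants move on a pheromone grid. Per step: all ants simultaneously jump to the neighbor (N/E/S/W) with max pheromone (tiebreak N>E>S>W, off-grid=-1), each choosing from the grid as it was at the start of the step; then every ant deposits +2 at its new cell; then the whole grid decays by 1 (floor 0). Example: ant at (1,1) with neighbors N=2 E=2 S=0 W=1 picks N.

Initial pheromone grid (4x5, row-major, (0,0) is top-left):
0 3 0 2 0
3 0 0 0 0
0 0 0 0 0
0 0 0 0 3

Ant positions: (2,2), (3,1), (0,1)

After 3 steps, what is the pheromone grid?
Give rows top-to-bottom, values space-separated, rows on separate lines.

After step 1: ants at (1,2),(2,1),(0,2)
  0 2 1 1 0
  2 0 1 0 0
  0 1 0 0 0
  0 0 0 0 2
After step 2: ants at (0,2),(1,1),(0,1)
  0 3 2 0 0
  1 1 0 0 0
  0 0 0 0 0
  0 0 0 0 1
After step 3: ants at (0,1),(0,1),(0,2)
  0 6 3 0 0
  0 0 0 0 0
  0 0 0 0 0
  0 0 0 0 0

0 6 3 0 0
0 0 0 0 0
0 0 0 0 0
0 0 0 0 0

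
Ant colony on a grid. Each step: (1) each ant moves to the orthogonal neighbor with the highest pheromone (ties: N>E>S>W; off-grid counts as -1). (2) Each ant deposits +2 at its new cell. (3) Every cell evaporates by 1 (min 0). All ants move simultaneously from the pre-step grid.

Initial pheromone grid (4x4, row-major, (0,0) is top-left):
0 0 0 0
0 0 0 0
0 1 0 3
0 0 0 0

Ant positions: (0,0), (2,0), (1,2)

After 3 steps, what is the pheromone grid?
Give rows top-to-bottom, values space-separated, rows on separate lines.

After step 1: ants at (0,1),(2,1),(0,2)
  0 1 1 0
  0 0 0 0
  0 2 0 2
  0 0 0 0
After step 2: ants at (0,2),(1,1),(0,1)
  0 2 2 0
  0 1 0 0
  0 1 0 1
  0 0 0 0
After step 3: ants at (0,1),(0,1),(0,2)
  0 5 3 0
  0 0 0 0
  0 0 0 0
  0 0 0 0

0 5 3 0
0 0 0 0
0 0 0 0
0 0 0 0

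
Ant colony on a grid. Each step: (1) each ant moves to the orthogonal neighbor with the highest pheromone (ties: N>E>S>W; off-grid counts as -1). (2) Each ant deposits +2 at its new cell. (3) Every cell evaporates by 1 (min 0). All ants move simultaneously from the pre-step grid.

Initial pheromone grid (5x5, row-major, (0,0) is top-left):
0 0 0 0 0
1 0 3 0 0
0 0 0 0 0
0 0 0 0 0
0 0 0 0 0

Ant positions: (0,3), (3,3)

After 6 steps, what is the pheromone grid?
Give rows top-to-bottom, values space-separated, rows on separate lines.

After step 1: ants at (0,4),(2,3)
  0 0 0 0 1
  0 0 2 0 0
  0 0 0 1 0
  0 0 0 0 0
  0 0 0 0 0
After step 2: ants at (1,4),(1,3)
  0 0 0 0 0
  0 0 1 1 1
  0 0 0 0 0
  0 0 0 0 0
  0 0 0 0 0
After step 3: ants at (1,3),(1,4)
  0 0 0 0 0
  0 0 0 2 2
  0 0 0 0 0
  0 0 0 0 0
  0 0 0 0 0
After step 4: ants at (1,4),(1,3)
  0 0 0 0 0
  0 0 0 3 3
  0 0 0 0 0
  0 0 0 0 0
  0 0 0 0 0
After step 5: ants at (1,3),(1,4)
  0 0 0 0 0
  0 0 0 4 4
  0 0 0 0 0
  0 0 0 0 0
  0 0 0 0 0
After step 6: ants at (1,4),(1,3)
  0 0 0 0 0
  0 0 0 5 5
  0 0 0 0 0
  0 0 0 0 0
  0 0 0 0 0

0 0 0 0 0
0 0 0 5 5
0 0 0 0 0
0 0 0 0 0
0 0 0 0 0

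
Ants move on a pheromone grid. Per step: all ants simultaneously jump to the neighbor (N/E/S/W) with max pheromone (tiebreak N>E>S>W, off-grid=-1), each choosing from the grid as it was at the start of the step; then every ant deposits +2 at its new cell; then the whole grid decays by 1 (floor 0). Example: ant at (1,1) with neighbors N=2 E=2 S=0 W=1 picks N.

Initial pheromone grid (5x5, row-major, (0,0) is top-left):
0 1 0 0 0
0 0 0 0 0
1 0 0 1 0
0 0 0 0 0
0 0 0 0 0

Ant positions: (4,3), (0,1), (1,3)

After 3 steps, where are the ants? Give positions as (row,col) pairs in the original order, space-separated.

Step 1: ant0:(4,3)->N->(3,3) | ant1:(0,1)->E->(0,2) | ant2:(1,3)->S->(2,3)
  grid max=2 at (2,3)
Step 2: ant0:(3,3)->N->(2,3) | ant1:(0,2)->E->(0,3) | ant2:(2,3)->S->(3,3)
  grid max=3 at (2,3)
Step 3: ant0:(2,3)->S->(3,3) | ant1:(0,3)->E->(0,4) | ant2:(3,3)->N->(2,3)
  grid max=4 at (2,3)

(3,3) (0,4) (2,3)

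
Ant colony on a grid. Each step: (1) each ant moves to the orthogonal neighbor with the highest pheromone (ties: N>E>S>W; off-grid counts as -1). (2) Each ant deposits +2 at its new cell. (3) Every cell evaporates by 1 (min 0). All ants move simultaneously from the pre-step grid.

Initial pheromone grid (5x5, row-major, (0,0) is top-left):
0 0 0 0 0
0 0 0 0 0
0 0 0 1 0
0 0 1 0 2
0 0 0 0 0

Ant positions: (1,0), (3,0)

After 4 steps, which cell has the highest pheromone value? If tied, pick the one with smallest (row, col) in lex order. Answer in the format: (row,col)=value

Step 1: ant0:(1,0)->N->(0,0) | ant1:(3,0)->N->(2,0)
  grid max=1 at (0,0)
Step 2: ant0:(0,0)->E->(0,1) | ant1:(2,0)->N->(1,0)
  grid max=1 at (0,1)
Step 3: ant0:(0,1)->E->(0,2) | ant1:(1,0)->N->(0,0)
  grid max=1 at (0,0)
Step 4: ant0:(0,2)->E->(0,3) | ant1:(0,0)->E->(0,1)
  grid max=1 at (0,1)
Final grid:
  0 1 0 1 0
  0 0 0 0 0
  0 0 0 0 0
  0 0 0 0 0
  0 0 0 0 0
Max pheromone 1 at (0,1)

Answer: (0,1)=1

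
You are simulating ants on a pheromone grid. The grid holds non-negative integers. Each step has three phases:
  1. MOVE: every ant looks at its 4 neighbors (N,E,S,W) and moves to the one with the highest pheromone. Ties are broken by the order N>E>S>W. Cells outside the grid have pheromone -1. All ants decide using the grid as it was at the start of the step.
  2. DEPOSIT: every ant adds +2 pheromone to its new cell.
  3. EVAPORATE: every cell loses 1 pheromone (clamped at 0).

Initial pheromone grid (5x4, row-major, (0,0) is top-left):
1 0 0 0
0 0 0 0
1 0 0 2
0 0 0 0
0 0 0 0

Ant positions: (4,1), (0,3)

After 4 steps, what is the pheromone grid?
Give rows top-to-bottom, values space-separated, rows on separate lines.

After step 1: ants at (3,1),(1,3)
  0 0 0 0
  0 0 0 1
  0 0 0 1
  0 1 0 0
  0 0 0 0
After step 2: ants at (2,1),(2,3)
  0 0 0 0
  0 0 0 0
  0 1 0 2
  0 0 0 0
  0 0 0 0
After step 3: ants at (1,1),(1,3)
  0 0 0 0
  0 1 0 1
  0 0 0 1
  0 0 0 0
  0 0 0 0
After step 4: ants at (0,1),(2,3)
  0 1 0 0
  0 0 0 0
  0 0 0 2
  0 0 0 0
  0 0 0 0

0 1 0 0
0 0 0 0
0 0 0 2
0 0 0 0
0 0 0 0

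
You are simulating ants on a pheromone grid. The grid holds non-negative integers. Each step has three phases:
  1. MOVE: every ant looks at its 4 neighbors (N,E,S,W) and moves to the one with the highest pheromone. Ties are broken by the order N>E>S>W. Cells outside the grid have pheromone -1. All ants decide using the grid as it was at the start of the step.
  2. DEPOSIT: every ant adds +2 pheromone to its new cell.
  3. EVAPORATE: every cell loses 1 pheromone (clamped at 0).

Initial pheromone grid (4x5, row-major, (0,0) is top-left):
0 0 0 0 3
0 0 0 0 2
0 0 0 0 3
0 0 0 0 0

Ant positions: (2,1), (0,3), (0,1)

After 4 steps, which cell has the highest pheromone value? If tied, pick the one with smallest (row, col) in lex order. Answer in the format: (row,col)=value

Answer: (0,4)=5

Derivation:
Step 1: ant0:(2,1)->N->(1,1) | ant1:(0,3)->E->(0,4) | ant2:(0,1)->E->(0,2)
  grid max=4 at (0,4)
Step 2: ant0:(1,1)->N->(0,1) | ant1:(0,4)->S->(1,4) | ant2:(0,2)->E->(0,3)
  grid max=3 at (0,4)
Step 3: ant0:(0,1)->E->(0,2) | ant1:(1,4)->N->(0,4) | ant2:(0,3)->E->(0,4)
  grid max=6 at (0,4)
Step 4: ant0:(0,2)->E->(0,3) | ant1:(0,4)->S->(1,4) | ant2:(0,4)->S->(1,4)
  grid max=5 at (0,4)
Final grid:
  0 0 0 1 5
  0 0 0 0 4
  0 0 0 0 0
  0 0 0 0 0
Max pheromone 5 at (0,4)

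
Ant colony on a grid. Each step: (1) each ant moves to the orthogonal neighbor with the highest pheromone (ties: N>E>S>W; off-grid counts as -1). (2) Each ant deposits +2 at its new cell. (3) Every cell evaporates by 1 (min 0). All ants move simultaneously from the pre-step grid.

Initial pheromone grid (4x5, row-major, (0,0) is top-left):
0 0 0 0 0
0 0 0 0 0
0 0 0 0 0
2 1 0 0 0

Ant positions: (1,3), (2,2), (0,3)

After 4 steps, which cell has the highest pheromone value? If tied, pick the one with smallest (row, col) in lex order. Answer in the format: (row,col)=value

Step 1: ant0:(1,3)->N->(0,3) | ant1:(2,2)->N->(1,2) | ant2:(0,3)->E->(0,4)
  grid max=1 at (0,3)
Step 2: ant0:(0,3)->E->(0,4) | ant1:(1,2)->N->(0,2) | ant2:(0,4)->W->(0,3)
  grid max=2 at (0,3)
Step 3: ant0:(0,4)->W->(0,3) | ant1:(0,2)->E->(0,3) | ant2:(0,3)->E->(0,4)
  grid max=5 at (0,3)
Step 4: ant0:(0,3)->E->(0,4) | ant1:(0,3)->E->(0,4) | ant2:(0,4)->W->(0,3)
  grid max=6 at (0,3)
Final grid:
  0 0 0 6 6
  0 0 0 0 0
  0 0 0 0 0
  0 0 0 0 0
Max pheromone 6 at (0,3)

Answer: (0,3)=6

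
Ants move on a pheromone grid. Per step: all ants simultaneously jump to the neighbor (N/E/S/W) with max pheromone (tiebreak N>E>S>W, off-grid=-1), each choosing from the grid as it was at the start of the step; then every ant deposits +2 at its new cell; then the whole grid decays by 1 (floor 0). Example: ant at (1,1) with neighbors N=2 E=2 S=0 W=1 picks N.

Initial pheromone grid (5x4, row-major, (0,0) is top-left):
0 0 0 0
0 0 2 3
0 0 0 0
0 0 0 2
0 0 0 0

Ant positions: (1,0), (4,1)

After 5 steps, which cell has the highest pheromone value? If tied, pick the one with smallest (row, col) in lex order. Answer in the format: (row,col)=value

Answer: (0,2)=1

Derivation:
Step 1: ant0:(1,0)->N->(0,0) | ant1:(4,1)->N->(3,1)
  grid max=2 at (1,3)
Step 2: ant0:(0,0)->E->(0,1) | ant1:(3,1)->N->(2,1)
  grid max=1 at (0,1)
Step 3: ant0:(0,1)->E->(0,2) | ant1:(2,1)->N->(1,1)
  grid max=1 at (0,2)
Step 4: ant0:(0,2)->E->(0,3) | ant1:(1,1)->N->(0,1)
  grid max=1 at (0,1)
Step 5: ant0:(0,3)->S->(1,3) | ant1:(0,1)->E->(0,2)
  grid max=1 at (0,2)
Final grid:
  0 0 1 0
  0 0 0 1
  0 0 0 0
  0 0 0 0
  0 0 0 0
Max pheromone 1 at (0,2)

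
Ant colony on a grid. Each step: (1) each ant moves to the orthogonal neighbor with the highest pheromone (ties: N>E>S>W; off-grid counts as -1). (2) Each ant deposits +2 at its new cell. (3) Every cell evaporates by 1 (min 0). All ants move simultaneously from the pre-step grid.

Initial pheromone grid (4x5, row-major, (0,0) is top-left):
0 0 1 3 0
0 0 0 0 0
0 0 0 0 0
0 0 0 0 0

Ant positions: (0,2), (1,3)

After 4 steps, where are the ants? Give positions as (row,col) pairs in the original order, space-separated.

Step 1: ant0:(0,2)->E->(0,3) | ant1:(1,3)->N->(0,3)
  grid max=6 at (0,3)
Step 2: ant0:(0,3)->E->(0,4) | ant1:(0,3)->E->(0,4)
  grid max=5 at (0,3)
Step 3: ant0:(0,4)->W->(0,3) | ant1:(0,4)->W->(0,3)
  grid max=8 at (0,3)
Step 4: ant0:(0,3)->E->(0,4) | ant1:(0,3)->E->(0,4)
  grid max=7 at (0,3)

(0,4) (0,4)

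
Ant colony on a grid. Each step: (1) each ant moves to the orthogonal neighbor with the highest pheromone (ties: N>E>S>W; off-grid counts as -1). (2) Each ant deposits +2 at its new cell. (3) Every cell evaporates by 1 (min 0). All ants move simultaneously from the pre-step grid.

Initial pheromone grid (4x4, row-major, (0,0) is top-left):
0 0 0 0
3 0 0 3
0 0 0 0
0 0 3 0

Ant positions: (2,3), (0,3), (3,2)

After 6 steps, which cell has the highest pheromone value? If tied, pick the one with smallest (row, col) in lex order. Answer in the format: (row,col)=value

Answer: (1,3)=9

Derivation:
Step 1: ant0:(2,3)->N->(1,3) | ant1:(0,3)->S->(1,3) | ant2:(3,2)->N->(2,2)
  grid max=6 at (1,3)
Step 2: ant0:(1,3)->N->(0,3) | ant1:(1,3)->N->(0,3) | ant2:(2,2)->S->(3,2)
  grid max=5 at (1,3)
Step 3: ant0:(0,3)->S->(1,3) | ant1:(0,3)->S->(1,3) | ant2:(3,2)->N->(2,2)
  grid max=8 at (1,3)
Step 4: ant0:(1,3)->N->(0,3) | ant1:(1,3)->N->(0,3) | ant2:(2,2)->S->(3,2)
  grid max=7 at (1,3)
Step 5: ant0:(0,3)->S->(1,3) | ant1:(0,3)->S->(1,3) | ant2:(3,2)->N->(2,2)
  grid max=10 at (1,3)
Step 6: ant0:(1,3)->N->(0,3) | ant1:(1,3)->N->(0,3) | ant2:(2,2)->S->(3,2)
  grid max=9 at (1,3)
Final grid:
  0 0 0 7
  0 0 0 9
  0 0 0 0
  0 0 3 0
Max pheromone 9 at (1,3)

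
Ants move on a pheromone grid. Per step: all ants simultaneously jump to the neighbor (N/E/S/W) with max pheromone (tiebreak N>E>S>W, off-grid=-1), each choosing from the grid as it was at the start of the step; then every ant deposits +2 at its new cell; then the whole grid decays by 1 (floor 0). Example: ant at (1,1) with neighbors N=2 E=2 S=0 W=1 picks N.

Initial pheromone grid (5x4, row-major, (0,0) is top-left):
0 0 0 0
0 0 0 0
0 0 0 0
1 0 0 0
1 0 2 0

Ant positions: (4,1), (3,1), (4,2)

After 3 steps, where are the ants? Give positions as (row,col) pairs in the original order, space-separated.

Step 1: ant0:(4,1)->E->(4,2) | ant1:(3,1)->W->(3,0) | ant2:(4,2)->N->(3,2)
  grid max=3 at (4,2)
Step 2: ant0:(4,2)->N->(3,2) | ant1:(3,0)->N->(2,0) | ant2:(3,2)->S->(4,2)
  grid max=4 at (4,2)
Step 3: ant0:(3,2)->S->(4,2) | ant1:(2,0)->S->(3,0) | ant2:(4,2)->N->(3,2)
  grid max=5 at (4,2)

(4,2) (3,0) (3,2)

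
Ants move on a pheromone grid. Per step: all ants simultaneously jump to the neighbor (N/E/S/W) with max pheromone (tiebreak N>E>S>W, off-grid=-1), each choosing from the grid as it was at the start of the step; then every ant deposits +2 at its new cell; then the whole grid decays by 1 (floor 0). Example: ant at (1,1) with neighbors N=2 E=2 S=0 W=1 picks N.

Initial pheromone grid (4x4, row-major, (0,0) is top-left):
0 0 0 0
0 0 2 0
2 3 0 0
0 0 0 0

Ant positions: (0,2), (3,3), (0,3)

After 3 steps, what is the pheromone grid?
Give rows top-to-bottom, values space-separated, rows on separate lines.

After step 1: ants at (1,2),(2,3),(1,3)
  0 0 0 0
  0 0 3 1
  1 2 0 1
  0 0 0 0
After step 2: ants at (1,3),(1,3),(1,2)
  0 0 0 0
  0 0 4 4
  0 1 0 0
  0 0 0 0
After step 3: ants at (1,2),(1,2),(1,3)
  0 0 0 0
  0 0 7 5
  0 0 0 0
  0 0 0 0

0 0 0 0
0 0 7 5
0 0 0 0
0 0 0 0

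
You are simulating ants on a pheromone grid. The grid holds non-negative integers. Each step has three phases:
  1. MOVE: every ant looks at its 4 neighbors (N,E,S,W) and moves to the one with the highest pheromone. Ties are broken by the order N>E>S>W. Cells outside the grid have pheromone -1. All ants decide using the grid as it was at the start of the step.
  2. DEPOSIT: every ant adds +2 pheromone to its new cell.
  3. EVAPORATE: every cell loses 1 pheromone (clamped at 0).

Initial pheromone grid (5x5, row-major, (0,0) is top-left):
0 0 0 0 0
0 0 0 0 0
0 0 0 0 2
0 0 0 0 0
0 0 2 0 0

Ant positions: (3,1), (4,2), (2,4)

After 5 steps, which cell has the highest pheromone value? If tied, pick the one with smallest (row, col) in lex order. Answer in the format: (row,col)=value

Step 1: ant0:(3,1)->N->(2,1) | ant1:(4,2)->N->(3,2) | ant2:(2,4)->N->(1,4)
  grid max=1 at (1,4)
Step 2: ant0:(2,1)->N->(1,1) | ant1:(3,2)->S->(4,2) | ant2:(1,4)->S->(2,4)
  grid max=2 at (2,4)
Step 3: ant0:(1,1)->N->(0,1) | ant1:(4,2)->N->(3,2) | ant2:(2,4)->N->(1,4)
  grid max=1 at (0,1)
Step 4: ant0:(0,1)->E->(0,2) | ant1:(3,2)->S->(4,2) | ant2:(1,4)->S->(2,4)
  grid max=2 at (2,4)
Step 5: ant0:(0,2)->E->(0,3) | ant1:(4,2)->N->(3,2) | ant2:(2,4)->N->(1,4)
  grid max=1 at (0,3)
Final grid:
  0 0 0 1 0
  0 0 0 0 1
  0 0 0 0 1
  0 0 1 0 0
  0 0 1 0 0
Max pheromone 1 at (0,3)

Answer: (0,3)=1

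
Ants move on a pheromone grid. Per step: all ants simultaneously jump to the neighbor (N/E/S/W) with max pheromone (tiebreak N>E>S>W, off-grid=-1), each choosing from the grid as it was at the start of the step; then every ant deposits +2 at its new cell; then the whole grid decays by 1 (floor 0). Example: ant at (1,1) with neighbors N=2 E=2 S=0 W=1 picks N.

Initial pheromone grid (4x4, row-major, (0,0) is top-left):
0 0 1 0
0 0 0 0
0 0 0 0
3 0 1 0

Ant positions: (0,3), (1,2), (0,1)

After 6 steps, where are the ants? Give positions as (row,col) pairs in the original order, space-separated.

Step 1: ant0:(0,3)->W->(0,2) | ant1:(1,2)->N->(0,2) | ant2:(0,1)->E->(0,2)
  grid max=6 at (0,2)
Step 2: ant0:(0,2)->E->(0,3) | ant1:(0,2)->E->(0,3) | ant2:(0,2)->E->(0,3)
  grid max=5 at (0,2)
Step 3: ant0:(0,3)->W->(0,2) | ant1:(0,3)->W->(0,2) | ant2:(0,3)->W->(0,2)
  grid max=10 at (0,2)
Step 4: ant0:(0,2)->E->(0,3) | ant1:(0,2)->E->(0,3) | ant2:(0,2)->E->(0,3)
  grid max=9 at (0,2)
Step 5: ant0:(0,3)->W->(0,2) | ant1:(0,3)->W->(0,2) | ant2:(0,3)->W->(0,2)
  grid max=14 at (0,2)
Step 6: ant0:(0,2)->E->(0,3) | ant1:(0,2)->E->(0,3) | ant2:(0,2)->E->(0,3)
  grid max=13 at (0,2)

(0,3) (0,3) (0,3)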